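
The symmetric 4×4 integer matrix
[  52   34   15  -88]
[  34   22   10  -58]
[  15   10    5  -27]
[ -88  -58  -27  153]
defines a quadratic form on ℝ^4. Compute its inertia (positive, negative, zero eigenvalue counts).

Answer: (3, 1, 0)

Derivation:
step 0: pivot 52 → sign +
step 1: pivot -3/13 → sign −
step 2: pivot 5/6 → sign +
step 3: pivot 1/5 → sign +
signature = (3, 1, 0)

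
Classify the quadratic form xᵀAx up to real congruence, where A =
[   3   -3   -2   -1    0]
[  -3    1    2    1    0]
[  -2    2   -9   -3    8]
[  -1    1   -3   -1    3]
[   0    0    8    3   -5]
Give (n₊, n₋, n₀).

Answer: (2, 3, 0)

Derivation:
step 0: pivot 3 → sign +
step 1: pivot -2 → sign −
step 2: pivot -31/3 → sign −
step 3: pivot -1/31 → sign −
step 4: pivot 2 → sign +
signature = (2, 3, 0)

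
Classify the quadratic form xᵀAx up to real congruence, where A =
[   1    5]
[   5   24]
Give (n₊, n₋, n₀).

Answer: (1, 1, 0)

Derivation:
step 0: pivot 1 → sign +
step 1: pivot -1 → sign −
signature = (1, 1, 0)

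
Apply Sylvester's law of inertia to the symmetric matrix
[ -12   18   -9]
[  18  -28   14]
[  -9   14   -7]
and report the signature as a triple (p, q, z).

Answer: (0, 2, 1)

Derivation:
step 0: pivot -12 → sign −
step 1: pivot -1 → sign −
step 2: row/col 2 already zero → sign 0
signature = (0, 2, 1)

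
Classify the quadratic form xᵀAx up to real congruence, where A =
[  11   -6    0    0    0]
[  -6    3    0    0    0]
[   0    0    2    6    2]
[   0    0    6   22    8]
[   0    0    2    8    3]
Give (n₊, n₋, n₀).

step 0: pivot 11 → sign +
step 1: pivot -3/11 → sign −
step 2: pivot 2 → sign +
step 3: pivot 4 → sign +
step 4: row/col 4 already zero → sign 0
signature = (3, 1, 1)

Answer: (3, 1, 1)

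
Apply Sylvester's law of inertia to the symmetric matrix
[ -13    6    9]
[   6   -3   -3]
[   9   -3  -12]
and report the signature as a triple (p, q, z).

Answer: (0, 2, 1)

Derivation:
step 0: pivot -13 → sign −
step 1: pivot -3/13 → sign −
step 2: row/col 2 already zero → sign 0
signature = (0, 2, 1)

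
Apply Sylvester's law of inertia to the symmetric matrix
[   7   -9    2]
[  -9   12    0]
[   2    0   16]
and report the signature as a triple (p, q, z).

step 0: pivot 7 → sign +
step 1: pivot 3/7 → sign +
step 2: row/col 2 already zero → sign 0
signature = (2, 0, 1)

Answer: (2, 0, 1)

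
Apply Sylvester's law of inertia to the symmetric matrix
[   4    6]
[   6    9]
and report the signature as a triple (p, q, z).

step 0: pivot 4 → sign +
step 1: row/col 1 already zero → sign 0
signature = (1, 0, 1)

Answer: (1, 0, 1)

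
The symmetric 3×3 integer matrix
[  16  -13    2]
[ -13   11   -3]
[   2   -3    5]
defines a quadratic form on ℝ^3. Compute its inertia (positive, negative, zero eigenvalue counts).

step 0: pivot 16 → sign +
step 1: pivot 7/16 → sign +
step 2: pivot 3/7 → sign +
signature = (3, 0, 0)

Answer: (3, 0, 0)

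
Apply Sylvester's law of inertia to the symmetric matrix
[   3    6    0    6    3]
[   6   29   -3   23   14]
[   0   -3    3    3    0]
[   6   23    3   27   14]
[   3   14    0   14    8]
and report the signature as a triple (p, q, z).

step 0: pivot 3 → sign +
step 1: pivot 17 → sign +
step 2: pivot 42/17 → sign +
step 3: pivot -2 → sign −
step 4: pivot 3/7 → sign +
signature = (4, 1, 0)

Answer: (4, 1, 0)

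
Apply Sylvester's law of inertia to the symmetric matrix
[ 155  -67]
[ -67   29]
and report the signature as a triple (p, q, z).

step 0: pivot 155 → sign +
step 1: pivot 6/155 → sign +
signature = (2, 0, 0)

Answer: (2, 0, 0)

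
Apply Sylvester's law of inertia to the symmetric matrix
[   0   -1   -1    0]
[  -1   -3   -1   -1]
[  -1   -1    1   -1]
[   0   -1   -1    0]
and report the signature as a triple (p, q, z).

Answer: (1, 1, 2)

Derivation:
step 0: pivot -3 → sign −
step 1: pivot 1/3 → sign +
step 2: row/col 2 already zero → sign 0
step 3: row/col 3 already zero → sign 0
signature = (1, 1, 2)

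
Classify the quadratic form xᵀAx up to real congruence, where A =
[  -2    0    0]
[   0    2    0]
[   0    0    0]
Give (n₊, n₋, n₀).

step 0: pivot -2 → sign −
step 1: pivot 2 → sign +
step 2: row/col 2 already zero → sign 0
signature = (1, 1, 1)

Answer: (1, 1, 1)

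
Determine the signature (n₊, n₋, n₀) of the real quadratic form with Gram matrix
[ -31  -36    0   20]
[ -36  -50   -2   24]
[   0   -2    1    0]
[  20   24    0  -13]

step 0: pivot -31 → sign −
step 1: pivot -254/31 → sign −
step 2: pivot 189/127 → sign +
step 3: pivot -1/21 → sign −
signature = (1, 3, 0)

Answer: (1, 3, 0)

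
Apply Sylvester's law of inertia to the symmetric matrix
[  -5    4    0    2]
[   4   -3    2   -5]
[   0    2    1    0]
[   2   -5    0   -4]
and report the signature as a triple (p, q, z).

step 0: pivot -5 → sign −
step 1: pivot 1/5 → sign +
step 2: pivot -19 → sign −
step 3: pivot -3/19 → sign −
signature = (1, 3, 0)

Answer: (1, 3, 0)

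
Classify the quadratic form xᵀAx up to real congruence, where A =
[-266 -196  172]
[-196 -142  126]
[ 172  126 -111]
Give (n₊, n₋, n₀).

Answer: (1, 2, 0)

Derivation:
step 0: pivot -266 → sign −
step 1: pivot 46/19 → sign +
step 2: pivot -1/161 → sign −
signature = (1, 2, 0)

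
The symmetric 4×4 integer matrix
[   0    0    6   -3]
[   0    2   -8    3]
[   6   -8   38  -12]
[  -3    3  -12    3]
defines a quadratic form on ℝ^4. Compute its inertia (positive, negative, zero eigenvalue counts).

Answer: (2, 1, 1)

Derivation:
step 0: pivot 2 → sign +
step 1: pivot 6 → sign +
step 2: pivot -6 → sign −
step 3: row/col 3 already zero → sign 0
signature = (2, 1, 1)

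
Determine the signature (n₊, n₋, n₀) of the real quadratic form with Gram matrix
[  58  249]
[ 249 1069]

Answer: (2, 0, 0)

Derivation:
step 0: pivot 58 → sign +
step 1: pivot 1/58 → sign +
signature = (2, 0, 0)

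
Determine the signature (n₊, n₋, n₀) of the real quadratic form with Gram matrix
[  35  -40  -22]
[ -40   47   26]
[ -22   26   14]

step 0: pivot 35 → sign +
step 1: pivot 9/7 → sign +
step 2: pivot -2/5 → sign −
signature = (2, 1, 0)

Answer: (2, 1, 0)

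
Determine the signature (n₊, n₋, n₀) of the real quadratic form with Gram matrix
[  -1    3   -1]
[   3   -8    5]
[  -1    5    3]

Answer: (1, 1, 1)

Derivation:
step 0: pivot -1 → sign −
step 1: pivot 1 → sign +
step 2: row/col 2 already zero → sign 0
signature = (1, 1, 1)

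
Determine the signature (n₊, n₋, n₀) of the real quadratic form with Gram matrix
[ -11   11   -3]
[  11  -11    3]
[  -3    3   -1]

step 0: pivot -11 → sign −
step 1: pivot -2/11 → sign −
step 2: row/col 2 already zero → sign 0
signature = (0, 2, 1)

Answer: (0, 2, 1)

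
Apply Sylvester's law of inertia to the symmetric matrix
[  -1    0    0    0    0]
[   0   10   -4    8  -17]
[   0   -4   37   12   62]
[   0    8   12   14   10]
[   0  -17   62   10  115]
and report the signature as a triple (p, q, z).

Answer: (4, 1, 0)

Derivation:
step 0: pivot -1 → sign −
step 1: pivot 10 → sign +
step 2: pivot 177/5 → sign +
step 3: pivot 190/177 → sign +
step 4: pivot 3/190 → sign +
signature = (4, 1, 0)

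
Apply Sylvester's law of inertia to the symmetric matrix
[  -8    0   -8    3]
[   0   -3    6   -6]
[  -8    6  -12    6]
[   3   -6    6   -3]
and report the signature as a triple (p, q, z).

step 0: pivot -8 → sign −
step 1: pivot -3 → sign −
step 2: pivot 8 → sign +
step 3: row/col 3 already zero → sign 0
signature = (1, 2, 1)

Answer: (1, 2, 1)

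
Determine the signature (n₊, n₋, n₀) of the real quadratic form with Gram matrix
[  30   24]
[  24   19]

step 0: pivot 30 → sign +
step 1: pivot -1/5 → sign −
signature = (1, 1, 0)

Answer: (1, 1, 0)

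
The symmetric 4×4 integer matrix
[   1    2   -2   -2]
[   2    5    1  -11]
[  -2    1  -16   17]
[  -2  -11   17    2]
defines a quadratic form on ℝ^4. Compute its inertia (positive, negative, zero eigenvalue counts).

Answer: (3, 1, 0)

Derivation:
step 0: pivot 1 → sign +
step 1: pivot 1 → sign +
step 2: pivot -45 → sign −
step 3: pivot 1/5 → sign +
signature = (3, 1, 0)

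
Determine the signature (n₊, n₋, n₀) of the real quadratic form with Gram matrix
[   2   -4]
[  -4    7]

Answer: (1, 1, 0)

Derivation:
step 0: pivot 2 → sign +
step 1: pivot -1 → sign −
signature = (1, 1, 0)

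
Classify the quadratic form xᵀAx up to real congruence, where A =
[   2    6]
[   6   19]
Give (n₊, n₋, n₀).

Answer: (2, 0, 0)

Derivation:
step 0: pivot 2 → sign +
step 1: pivot 1 → sign +
signature = (2, 0, 0)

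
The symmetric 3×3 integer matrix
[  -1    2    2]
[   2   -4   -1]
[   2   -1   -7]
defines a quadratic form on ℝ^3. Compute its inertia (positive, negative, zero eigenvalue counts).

step 0: pivot -1 → sign −
step 1: pivot -3 → sign −
step 2: pivot 3 → sign +
signature = (1, 2, 0)

Answer: (1, 2, 0)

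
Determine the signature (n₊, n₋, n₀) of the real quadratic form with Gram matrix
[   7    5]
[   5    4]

step 0: pivot 7 → sign +
step 1: pivot 3/7 → sign +
signature = (2, 0, 0)

Answer: (2, 0, 0)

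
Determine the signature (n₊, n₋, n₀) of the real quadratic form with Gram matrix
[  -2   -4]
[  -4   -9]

step 0: pivot -2 → sign −
step 1: pivot -1 → sign −
signature = (0, 2, 0)

Answer: (0, 2, 0)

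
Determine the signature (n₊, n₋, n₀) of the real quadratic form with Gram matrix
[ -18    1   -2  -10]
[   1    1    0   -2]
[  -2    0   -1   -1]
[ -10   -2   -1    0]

Answer: (1, 3, 0)

Derivation:
step 0: pivot -18 → sign −
step 1: pivot 19/18 → sign +
step 2: pivot -15/19 → sign −
step 3: pivot -3/5 → sign −
signature = (1, 3, 0)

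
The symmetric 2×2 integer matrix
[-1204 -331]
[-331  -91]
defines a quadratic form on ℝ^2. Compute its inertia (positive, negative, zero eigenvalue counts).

Answer: (0, 2, 0)

Derivation:
step 0: pivot -1204 → sign −
step 1: pivot -3/1204 → sign −
signature = (0, 2, 0)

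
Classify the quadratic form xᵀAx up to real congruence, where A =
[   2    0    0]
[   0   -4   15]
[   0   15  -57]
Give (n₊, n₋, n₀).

Answer: (1, 2, 0)

Derivation:
step 0: pivot 2 → sign +
step 1: pivot -4 → sign −
step 2: pivot -3/4 → sign −
signature = (1, 2, 0)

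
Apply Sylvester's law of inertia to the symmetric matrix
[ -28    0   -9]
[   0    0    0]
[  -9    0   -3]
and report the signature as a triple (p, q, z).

Answer: (0, 2, 1)

Derivation:
step 0: pivot -28 → sign −
step 1: pivot -3/28 → sign −
step 2: row/col 2 already zero → sign 0
signature = (0, 2, 1)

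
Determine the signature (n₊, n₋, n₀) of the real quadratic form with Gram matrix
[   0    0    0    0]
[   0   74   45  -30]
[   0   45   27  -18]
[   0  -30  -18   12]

Answer: (1, 1, 2)

Derivation:
step 0: pivot 74 → sign +
step 1: pivot -27/74 → sign −
step 2: row/col 2 already zero → sign 0
step 3: row/col 3 already zero → sign 0
signature = (1, 1, 2)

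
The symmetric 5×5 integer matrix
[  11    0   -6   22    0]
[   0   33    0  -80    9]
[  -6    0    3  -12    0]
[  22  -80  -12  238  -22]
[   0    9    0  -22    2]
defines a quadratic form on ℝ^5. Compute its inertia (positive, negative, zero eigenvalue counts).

Answer: (3, 2, 0)

Derivation:
step 0: pivot 11 → sign +
step 1: pivot 33 → sign +
step 2: pivot -3/11 → sign −
step 3: pivot 2/33 → sign +
step 4: pivot -1 → sign −
signature = (3, 2, 0)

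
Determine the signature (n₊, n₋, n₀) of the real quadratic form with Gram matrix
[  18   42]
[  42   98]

Answer: (1, 0, 1)

Derivation:
step 0: pivot 18 → sign +
step 1: row/col 1 already zero → sign 0
signature = (1, 0, 1)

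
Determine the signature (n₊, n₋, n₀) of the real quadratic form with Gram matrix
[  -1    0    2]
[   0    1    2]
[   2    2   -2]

Answer: (1, 2, 0)

Derivation:
step 0: pivot -1 → sign −
step 1: pivot 1 → sign +
step 2: pivot -2 → sign −
signature = (1, 2, 0)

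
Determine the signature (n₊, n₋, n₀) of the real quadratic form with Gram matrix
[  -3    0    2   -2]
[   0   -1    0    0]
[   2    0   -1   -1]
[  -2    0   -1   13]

Answer: (1, 3, 0)

Derivation:
step 0: pivot -3 → sign −
step 1: pivot -1 → sign −
step 2: pivot 1/3 → sign +
step 3: pivot -2 → sign −
signature = (1, 3, 0)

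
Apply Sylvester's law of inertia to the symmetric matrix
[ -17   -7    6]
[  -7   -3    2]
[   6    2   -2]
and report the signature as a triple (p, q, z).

Answer: (1, 2, 0)

Derivation:
step 0: pivot -17 → sign −
step 1: pivot -2/17 → sign −
step 2: pivot 2 → sign +
signature = (1, 2, 0)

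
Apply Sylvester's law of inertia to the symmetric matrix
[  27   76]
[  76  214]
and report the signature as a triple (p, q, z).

step 0: pivot 27 → sign +
step 1: pivot 2/27 → sign +
signature = (2, 0, 0)

Answer: (2, 0, 0)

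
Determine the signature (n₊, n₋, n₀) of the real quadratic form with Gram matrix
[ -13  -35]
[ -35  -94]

Answer: (1, 1, 0)

Derivation:
step 0: pivot -13 → sign −
step 1: pivot 3/13 → sign +
signature = (1, 1, 0)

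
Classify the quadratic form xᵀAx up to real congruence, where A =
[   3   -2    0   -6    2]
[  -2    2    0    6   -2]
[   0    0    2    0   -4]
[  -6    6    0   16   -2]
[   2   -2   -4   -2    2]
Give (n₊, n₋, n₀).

Answer: (3, 1, 1)

Derivation:
step 0: pivot 3 → sign +
step 1: pivot 2/3 → sign +
step 2: pivot 2 → sign +
step 3: pivot -2 → sign −
step 4: row/col 4 already zero → sign 0
signature = (3, 1, 1)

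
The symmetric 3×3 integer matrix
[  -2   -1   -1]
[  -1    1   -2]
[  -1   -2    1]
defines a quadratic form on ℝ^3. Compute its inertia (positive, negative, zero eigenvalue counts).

step 0: pivot -2 → sign −
step 1: pivot 3/2 → sign +
step 2: row/col 2 already zero → sign 0
signature = (1, 1, 1)

Answer: (1, 1, 1)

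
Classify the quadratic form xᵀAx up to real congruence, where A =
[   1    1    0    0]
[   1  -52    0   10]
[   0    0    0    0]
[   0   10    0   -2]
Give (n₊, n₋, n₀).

step 0: pivot 1 → sign +
step 1: pivot -53 → sign −
step 2: pivot -6/53 → sign −
step 3: row/col 3 already zero → sign 0
signature = (1, 2, 1)

Answer: (1, 2, 1)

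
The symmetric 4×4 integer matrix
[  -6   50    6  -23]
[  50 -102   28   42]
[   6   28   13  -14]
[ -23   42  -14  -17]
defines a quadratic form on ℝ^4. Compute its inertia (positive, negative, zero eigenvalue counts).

step 0: pivot -6 → sign −
step 1: pivot 944/3 → sign +
step 2: pivot -79/236 → sign −
step 3: pivot 3/316 → sign +
signature = (2, 2, 0)

Answer: (2, 2, 0)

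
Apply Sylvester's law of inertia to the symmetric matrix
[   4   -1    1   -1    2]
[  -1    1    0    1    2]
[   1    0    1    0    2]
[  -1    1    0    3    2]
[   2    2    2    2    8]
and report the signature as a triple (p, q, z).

Answer: (4, 1, 0)

Derivation:
step 0: pivot 4 → sign +
step 1: pivot 3/4 → sign +
step 2: pivot 2/3 → sign +
step 3: pivot 2 → sign +
step 4: pivot -2 → sign −
signature = (4, 1, 0)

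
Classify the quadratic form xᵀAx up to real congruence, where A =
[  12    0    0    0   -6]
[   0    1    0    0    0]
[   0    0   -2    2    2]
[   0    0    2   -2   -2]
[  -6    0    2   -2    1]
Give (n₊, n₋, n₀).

step 0: pivot 12 → sign +
step 1: pivot 1 → sign +
step 2: pivot -2 → sign −
step 3: row/col 3 already zero → sign 0
step 4: row/col 4 already zero → sign 0
signature = (2, 1, 2)

Answer: (2, 1, 2)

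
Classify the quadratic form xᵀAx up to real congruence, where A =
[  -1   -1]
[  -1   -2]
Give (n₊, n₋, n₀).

step 0: pivot -1 → sign −
step 1: pivot -1 → sign −
signature = (0, 2, 0)

Answer: (0, 2, 0)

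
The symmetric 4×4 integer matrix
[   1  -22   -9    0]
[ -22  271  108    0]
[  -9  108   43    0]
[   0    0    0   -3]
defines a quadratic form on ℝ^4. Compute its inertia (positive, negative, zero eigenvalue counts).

step 0: pivot 1 → sign +
step 1: pivot -213 → sign −
step 2: pivot 2/71 → sign +
step 3: pivot -3 → sign −
signature = (2, 2, 0)

Answer: (2, 2, 0)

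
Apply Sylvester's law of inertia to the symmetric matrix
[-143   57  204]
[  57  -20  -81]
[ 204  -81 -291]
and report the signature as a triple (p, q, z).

step 0: pivot -143 → sign −
step 1: pivot 389/143 → sign +
step 2: pivot -6/389 → sign −
signature = (1, 2, 0)

Answer: (1, 2, 0)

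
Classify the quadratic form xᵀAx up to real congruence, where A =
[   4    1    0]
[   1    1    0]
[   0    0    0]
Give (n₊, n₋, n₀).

step 0: pivot 4 → sign +
step 1: pivot 3/4 → sign +
step 2: row/col 2 already zero → sign 0
signature = (2, 0, 1)

Answer: (2, 0, 1)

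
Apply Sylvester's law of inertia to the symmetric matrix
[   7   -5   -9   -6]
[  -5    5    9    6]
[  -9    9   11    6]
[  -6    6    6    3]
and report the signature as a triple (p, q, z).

Answer: (3, 1, 0)

Derivation:
step 0: pivot 7 → sign +
step 1: pivot 10/7 → sign +
step 2: pivot -26/5 → sign −
step 3: pivot 3/13 → sign +
signature = (3, 1, 0)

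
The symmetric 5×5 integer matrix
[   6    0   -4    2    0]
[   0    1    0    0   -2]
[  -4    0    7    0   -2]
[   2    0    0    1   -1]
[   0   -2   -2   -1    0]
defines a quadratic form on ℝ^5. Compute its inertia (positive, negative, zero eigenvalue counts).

Answer: (3, 2, 0)

Derivation:
step 0: pivot 6 → sign +
step 1: pivot 1 → sign +
step 2: pivot 13/3 → sign +
step 3: pivot -1/13 → sign −
step 4: pivot -3 → sign −
signature = (3, 2, 0)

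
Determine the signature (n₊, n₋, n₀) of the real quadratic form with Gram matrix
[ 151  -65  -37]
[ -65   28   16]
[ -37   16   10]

step 0: pivot 151 → sign +
step 1: pivot 3/151 → sign +
step 2: pivot 2/3 → sign +
signature = (3, 0, 0)

Answer: (3, 0, 0)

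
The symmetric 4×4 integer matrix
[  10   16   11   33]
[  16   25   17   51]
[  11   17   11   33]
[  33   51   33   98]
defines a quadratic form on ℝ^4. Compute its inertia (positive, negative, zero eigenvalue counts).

Answer: (1, 3, 0)

Derivation:
step 0: pivot 10 → sign +
step 1: pivot -3/5 → sign −
step 2: pivot -1/2 → sign −
step 3: pivot -1 → sign −
signature = (1, 3, 0)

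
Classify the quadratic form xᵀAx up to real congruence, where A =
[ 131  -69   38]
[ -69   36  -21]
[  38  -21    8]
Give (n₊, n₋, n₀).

Answer: (1, 2, 0)

Derivation:
step 0: pivot 131 → sign +
step 1: pivot -45/131 → sign −
step 2: pivot -1/5 → sign −
signature = (1, 2, 0)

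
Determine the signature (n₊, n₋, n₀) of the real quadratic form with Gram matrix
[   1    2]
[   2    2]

Answer: (1, 1, 0)

Derivation:
step 0: pivot 1 → sign +
step 1: pivot -2 → sign −
signature = (1, 1, 0)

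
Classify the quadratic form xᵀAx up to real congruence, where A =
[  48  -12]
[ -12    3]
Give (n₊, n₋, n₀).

Answer: (1, 0, 1)

Derivation:
step 0: pivot 48 → sign +
step 1: row/col 1 already zero → sign 0
signature = (1, 0, 1)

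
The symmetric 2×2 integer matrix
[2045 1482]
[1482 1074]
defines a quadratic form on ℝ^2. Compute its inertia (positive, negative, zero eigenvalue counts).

Answer: (2, 0, 0)

Derivation:
step 0: pivot 2045 → sign +
step 1: pivot 6/2045 → sign +
signature = (2, 0, 0)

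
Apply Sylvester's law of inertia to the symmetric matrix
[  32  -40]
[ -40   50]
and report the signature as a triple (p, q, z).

Answer: (1, 0, 1)

Derivation:
step 0: pivot 32 → sign +
step 1: row/col 1 already zero → sign 0
signature = (1, 0, 1)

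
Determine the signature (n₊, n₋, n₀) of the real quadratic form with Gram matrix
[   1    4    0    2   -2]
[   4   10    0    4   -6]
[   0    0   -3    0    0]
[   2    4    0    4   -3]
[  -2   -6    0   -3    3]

Answer: (2, 3, 0)

Derivation:
step 0: pivot 1 → sign +
step 1: pivot -6 → sign −
step 2: pivot -3 → sign −
step 3: pivot 8/3 → sign +
step 4: pivot -3/8 → sign −
signature = (2, 3, 0)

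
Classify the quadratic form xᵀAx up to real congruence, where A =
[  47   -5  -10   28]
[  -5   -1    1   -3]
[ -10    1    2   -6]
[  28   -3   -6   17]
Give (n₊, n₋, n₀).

step 0: pivot 47 → sign +
step 1: pivot -72/47 → sign −
step 2: pivot -1/8 → sign −
step 3: pivot 1/3 → sign +
signature = (2, 2, 0)

Answer: (2, 2, 0)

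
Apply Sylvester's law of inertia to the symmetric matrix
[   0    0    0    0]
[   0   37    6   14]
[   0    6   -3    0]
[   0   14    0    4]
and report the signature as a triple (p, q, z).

Answer: (1, 1, 2)

Derivation:
step 0: pivot 37 → sign +
step 1: pivot -147/37 → sign −
step 2: row/col 2 already zero → sign 0
step 3: row/col 3 already zero → sign 0
signature = (1, 1, 2)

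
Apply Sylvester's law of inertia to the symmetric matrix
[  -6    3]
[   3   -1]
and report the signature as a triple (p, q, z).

Answer: (1, 1, 0)

Derivation:
step 0: pivot -6 → sign −
step 1: pivot 1/2 → sign +
signature = (1, 1, 0)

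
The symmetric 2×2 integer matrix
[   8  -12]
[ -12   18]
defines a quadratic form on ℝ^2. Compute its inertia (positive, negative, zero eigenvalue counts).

Answer: (1, 0, 1)

Derivation:
step 0: pivot 8 → sign +
step 1: row/col 1 already zero → sign 0
signature = (1, 0, 1)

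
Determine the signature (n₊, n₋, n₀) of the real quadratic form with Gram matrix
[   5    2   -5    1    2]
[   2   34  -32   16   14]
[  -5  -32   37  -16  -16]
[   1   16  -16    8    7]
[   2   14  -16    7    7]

step 0: pivot 5 → sign +
step 1: pivot 166/5 → sign +
step 2: pivot 406/83 → sign +
step 3: pivot 123/406 → sign +
step 4: pivot 3/41 → sign +
signature = (5, 0, 0)

Answer: (5, 0, 0)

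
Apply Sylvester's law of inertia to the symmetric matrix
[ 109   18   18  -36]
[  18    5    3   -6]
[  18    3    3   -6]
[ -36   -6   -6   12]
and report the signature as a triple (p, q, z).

step 0: pivot 109 → sign +
step 1: pivot 221/109 → sign +
step 2: pivot 6/221 → sign +
step 3: row/col 3 already zero → sign 0
signature = (3, 0, 1)

Answer: (3, 0, 1)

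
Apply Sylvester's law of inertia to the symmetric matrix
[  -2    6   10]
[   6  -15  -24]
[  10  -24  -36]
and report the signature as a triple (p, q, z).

Answer: (2, 1, 0)

Derivation:
step 0: pivot -2 → sign −
step 1: pivot 3 → sign +
step 2: pivot 2 → sign +
signature = (2, 1, 0)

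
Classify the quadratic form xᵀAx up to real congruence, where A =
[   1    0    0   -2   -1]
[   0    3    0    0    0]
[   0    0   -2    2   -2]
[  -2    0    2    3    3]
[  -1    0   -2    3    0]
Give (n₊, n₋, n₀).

step 0: pivot 1 → sign +
step 1: pivot 3 → sign +
step 2: pivot -2 → sign −
step 3: pivot 1 → sign +
step 4: row/col 4 already zero → sign 0
signature = (3, 1, 1)

Answer: (3, 1, 1)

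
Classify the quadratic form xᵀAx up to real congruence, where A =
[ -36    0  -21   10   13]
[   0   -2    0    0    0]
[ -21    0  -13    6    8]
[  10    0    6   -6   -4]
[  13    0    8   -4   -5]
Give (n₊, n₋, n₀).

Answer: (0, 5, 0)

Derivation:
step 0: pivot -36 → sign −
step 1: pivot -2 → sign −
step 2: pivot -3/4 → sign −
step 3: pivot -86/27 → sign −
step 4: pivot -2/43 → sign −
signature = (0, 5, 0)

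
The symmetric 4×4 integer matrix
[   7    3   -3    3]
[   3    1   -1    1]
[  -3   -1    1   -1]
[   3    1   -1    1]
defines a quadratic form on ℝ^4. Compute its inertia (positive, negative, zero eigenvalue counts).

step 0: pivot 7 → sign +
step 1: pivot -2/7 → sign −
step 2: row/col 2 already zero → sign 0
step 3: row/col 3 already zero → sign 0
signature = (1, 1, 2)

Answer: (1, 1, 2)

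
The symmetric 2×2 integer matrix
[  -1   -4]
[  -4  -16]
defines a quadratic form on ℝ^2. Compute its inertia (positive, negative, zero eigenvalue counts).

Answer: (0, 1, 1)

Derivation:
step 0: pivot -1 → sign −
step 1: row/col 1 already zero → sign 0
signature = (0, 1, 1)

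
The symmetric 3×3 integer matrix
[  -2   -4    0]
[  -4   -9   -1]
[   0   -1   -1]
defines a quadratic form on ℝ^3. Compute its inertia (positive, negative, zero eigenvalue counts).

Answer: (0, 2, 1)

Derivation:
step 0: pivot -2 → sign −
step 1: pivot -1 → sign −
step 2: row/col 2 already zero → sign 0
signature = (0, 2, 1)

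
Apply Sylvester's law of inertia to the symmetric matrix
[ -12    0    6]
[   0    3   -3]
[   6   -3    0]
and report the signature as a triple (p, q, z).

Answer: (1, 1, 1)

Derivation:
step 0: pivot -12 → sign −
step 1: pivot 3 → sign +
step 2: row/col 2 already zero → sign 0
signature = (1, 1, 1)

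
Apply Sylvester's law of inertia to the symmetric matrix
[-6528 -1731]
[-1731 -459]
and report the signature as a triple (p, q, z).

Answer: (1, 1, 0)

Derivation:
step 0: pivot -6528 → sign −
step 1: pivot 3/2176 → sign +
signature = (1, 1, 0)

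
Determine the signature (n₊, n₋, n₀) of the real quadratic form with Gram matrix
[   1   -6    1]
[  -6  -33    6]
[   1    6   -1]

Answer: (2, 1, 0)

Derivation:
step 0: pivot 1 → sign +
step 1: pivot -69 → sign −
step 2: pivot 2/23 → sign +
signature = (2, 1, 0)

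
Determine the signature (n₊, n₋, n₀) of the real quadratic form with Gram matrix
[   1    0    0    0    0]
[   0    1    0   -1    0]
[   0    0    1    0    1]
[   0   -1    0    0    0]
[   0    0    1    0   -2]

Answer: (3, 2, 0)

Derivation:
step 0: pivot 1 → sign +
step 1: pivot 1 → sign +
step 2: pivot 1 → sign +
step 3: pivot -1 → sign −
step 4: pivot -3 → sign −
signature = (3, 2, 0)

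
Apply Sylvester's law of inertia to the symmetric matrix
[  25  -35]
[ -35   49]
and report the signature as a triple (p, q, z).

Answer: (1, 0, 1)

Derivation:
step 0: pivot 25 → sign +
step 1: row/col 1 already zero → sign 0
signature = (1, 0, 1)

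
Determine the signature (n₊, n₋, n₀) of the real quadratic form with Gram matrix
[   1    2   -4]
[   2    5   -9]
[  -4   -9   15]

step 0: pivot 1 → sign +
step 1: pivot 1 → sign +
step 2: pivot -2 → sign −
signature = (2, 1, 0)

Answer: (2, 1, 0)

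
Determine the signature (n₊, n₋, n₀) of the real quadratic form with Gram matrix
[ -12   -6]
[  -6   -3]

step 0: pivot -12 → sign −
step 1: row/col 1 already zero → sign 0
signature = (0, 1, 1)

Answer: (0, 1, 1)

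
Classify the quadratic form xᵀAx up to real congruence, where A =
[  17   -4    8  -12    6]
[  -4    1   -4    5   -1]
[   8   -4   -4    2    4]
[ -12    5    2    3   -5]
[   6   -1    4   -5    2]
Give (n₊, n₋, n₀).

Answer: (3, 2, 0)

Derivation:
step 0: pivot 17 → sign +
step 1: pivot 1/17 → sign +
step 2: pivot -84 → sign −
step 3: pivot 43/21 → sign +
step 4: pivot -1/43 → sign −
signature = (3, 2, 0)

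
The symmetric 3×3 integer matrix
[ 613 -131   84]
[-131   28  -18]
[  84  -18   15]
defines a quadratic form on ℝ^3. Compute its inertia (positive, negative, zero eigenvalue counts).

step 0: pivot 613 → sign +
step 1: pivot 3/613 → sign +
step 2: pivot 3 → sign +
signature = (3, 0, 0)

Answer: (3, 0, 0)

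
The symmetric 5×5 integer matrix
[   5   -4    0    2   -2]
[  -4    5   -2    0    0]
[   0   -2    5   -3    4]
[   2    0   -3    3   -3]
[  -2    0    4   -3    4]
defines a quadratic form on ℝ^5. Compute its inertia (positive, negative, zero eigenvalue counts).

Answer: (4, 1, 0)

Derivation:
step 0: pivot 5 → sign +
step 1: pivot 9/5 → sign +
step 2: pivot 25/9 → sign +
step 3: pivot 6/25 → sign +
step 4: pivot -1/6 → sign −
signature = (4, 1, 0)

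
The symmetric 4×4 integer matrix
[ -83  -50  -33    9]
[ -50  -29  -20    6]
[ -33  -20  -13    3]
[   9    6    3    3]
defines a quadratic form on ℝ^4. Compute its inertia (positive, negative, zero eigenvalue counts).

step 0: pivot -83 → sign −
step 1: pivot 93/83 → sign +
step 2: pivot 10/93 → sign +
step 3: pivot 6/5 → sign +
signature = (3, 1, 0)

Answer: (3, 1, 0)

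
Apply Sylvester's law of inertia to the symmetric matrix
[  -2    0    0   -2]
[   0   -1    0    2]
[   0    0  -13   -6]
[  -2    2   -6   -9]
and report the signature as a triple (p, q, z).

step 0: pivot -2 → sign −
step 1: pivot -1 → sign −
step 2: pivot -13 → sign −
step 3: pivot -3/13 → sign −
signature = (0, 4, 0)

Answer: (0, 4, 0)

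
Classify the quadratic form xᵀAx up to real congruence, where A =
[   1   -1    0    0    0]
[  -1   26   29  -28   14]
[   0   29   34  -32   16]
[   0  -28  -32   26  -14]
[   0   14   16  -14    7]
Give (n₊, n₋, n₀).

Answer: (3, 2, 0)

Derivation:
step 0: pivot 1 → sign +
step 1: pivot 25 → sign +
step 2: pivot 9/25 → sign +
step 3: pivot -6 → sign −
step 4: pivot -1/3 → sign −
signature = (3, 2, 0)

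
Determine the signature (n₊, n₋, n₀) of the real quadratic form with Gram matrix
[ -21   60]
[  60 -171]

Answer: (1, 1, 0)

Derivation:
step 0: pivot -21 → sign −
step 1: pivot 3/7 → sign +
signature = (1, 1, 0)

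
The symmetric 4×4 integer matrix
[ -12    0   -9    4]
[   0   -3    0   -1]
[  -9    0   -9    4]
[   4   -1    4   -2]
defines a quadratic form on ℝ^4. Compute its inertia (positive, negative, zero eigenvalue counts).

Answer: (1, 3, 0)

Derivation:
step 0: pivot -12 → sign −
step 1: pivot -3 → sign −
step 2: pivot -9/4 → sign −
step 3: pivot 1/9 → sign +
signature = (1, 3, 0)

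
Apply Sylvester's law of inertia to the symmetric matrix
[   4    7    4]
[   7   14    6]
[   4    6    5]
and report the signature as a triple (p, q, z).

Answer: (3, 0, 0)

Derivation:
step 0: pivot 4 → sign +
step 1: pivot 7/4 → sign +
step 2: pivot 3/7 → sign +
signature = (3, 0, 0)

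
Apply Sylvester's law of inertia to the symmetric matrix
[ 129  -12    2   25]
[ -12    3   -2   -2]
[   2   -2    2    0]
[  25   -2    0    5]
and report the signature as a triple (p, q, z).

Answer: (4, 0, 0)

Derivation:
step 0: pivot 129 → sign +
step 1: pivot 81/43 → sign +
step 2: pivot 2/9 → sign +
step 3: pivot 2/27 → sign +
signature = (4, 0, 0)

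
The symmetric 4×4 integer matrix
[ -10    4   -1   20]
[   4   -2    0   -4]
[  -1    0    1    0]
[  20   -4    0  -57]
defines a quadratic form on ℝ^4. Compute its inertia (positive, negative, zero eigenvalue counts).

step 0: pivot -10 → sign −
step 1: pivot -2/5 → sign −
step 2: pivot 3/2 → sign +
step 3: pivot -1 → sign −
signature = (1, 3, 0)

Answer: (1, 3, 0)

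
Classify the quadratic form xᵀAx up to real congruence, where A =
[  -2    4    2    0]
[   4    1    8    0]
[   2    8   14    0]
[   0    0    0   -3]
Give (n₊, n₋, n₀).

step 0: pivot -2 → sign −
step 1: pivot 9 → sign +
step 2: pivot -3 → sign −
step 3: row/col 3 already zero → sign 0
signature = (1, 2, 1)

Answer: (1, 2, 1)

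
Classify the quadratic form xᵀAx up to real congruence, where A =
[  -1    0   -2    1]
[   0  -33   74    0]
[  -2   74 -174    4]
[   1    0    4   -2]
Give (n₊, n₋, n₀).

step 0: pivot -1 → sign −
step 1: pivot -33 → sign −
step 2: pivot -134/33 → sign −
step 3: pivot -1/67 → sign −
signature = (0, 4, 0)

Answer: (0, 4, 0)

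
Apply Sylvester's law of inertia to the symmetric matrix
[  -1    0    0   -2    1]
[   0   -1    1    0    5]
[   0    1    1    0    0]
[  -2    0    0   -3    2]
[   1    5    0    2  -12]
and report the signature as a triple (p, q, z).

Answer: (3, 2, 0)

Derivation:
step 0: pivot -1 → sign −
step 1: pivot -1 → sign −
step 2: pivot 2 → sign +
step 3: pivot 1 → sign +
step 4: pivot 3/2 → sign +
signature = (3, 2, 0)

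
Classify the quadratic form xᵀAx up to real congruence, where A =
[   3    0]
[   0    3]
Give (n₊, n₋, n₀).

Answer: (2, 0, 0)

Derivation:
step 0: pivot 3 → sign +
step 1: pivot 3 → sign +
signature = (2, 0, 0)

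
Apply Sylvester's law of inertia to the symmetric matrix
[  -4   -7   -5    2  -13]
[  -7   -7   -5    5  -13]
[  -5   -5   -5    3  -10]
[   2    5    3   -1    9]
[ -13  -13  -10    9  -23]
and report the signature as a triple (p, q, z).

step 0: pivot -4 → sign −
step 1: pivot 21/4 → sign +
step 2: pivot -10/7 → sign −
step 3: pivot -1/5 → sign −
step 4: pivot 3/2 → sign +
signature = (2, 3, 0)

Answer: (2, 3, 0)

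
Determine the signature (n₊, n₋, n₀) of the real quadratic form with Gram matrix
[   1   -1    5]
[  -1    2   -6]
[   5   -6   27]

Answer: (3, 0, 0)

Derivation:
step 0: pivot 1 → sign +
step 1: pivot 1 → sign +
step 2: pivot 1 → sign +
signature = (3, 0, 0)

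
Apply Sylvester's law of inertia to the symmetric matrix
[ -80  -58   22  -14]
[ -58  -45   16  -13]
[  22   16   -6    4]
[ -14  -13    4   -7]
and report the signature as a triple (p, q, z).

Answer: (1, 3, 0)

Derivation:
step 0: pivot -80 → sign −
step 1: pivot -59/20 → sign −
step 2: pivot 3/59 → sign +
step 3: pivot -2 → sign −
signature = (1, 3, 0)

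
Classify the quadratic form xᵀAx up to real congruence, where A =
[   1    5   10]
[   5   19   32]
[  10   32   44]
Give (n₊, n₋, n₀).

Answer: (1, 2, 0)

Derivation:
step 0: pivot 1 → sign +
step 1: pivot -6 → sign −
step 2: pivot -2 → sign −
signature = (1, 2, 0)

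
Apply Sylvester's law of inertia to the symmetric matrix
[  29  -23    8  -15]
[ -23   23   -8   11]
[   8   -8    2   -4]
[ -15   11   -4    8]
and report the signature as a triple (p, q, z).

step 0: pivot 29 → sign +
step 1: pivot 138/29 → sign +
step 2: pivot -18/23 → sign −
step 3: pivot 1/9 → sign +
signature = (3, 1, 0)

Answer: (3, 1, 0)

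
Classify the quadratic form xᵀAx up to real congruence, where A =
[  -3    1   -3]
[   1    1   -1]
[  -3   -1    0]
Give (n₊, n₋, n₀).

Answer: (1, 1, 1)

Derivation:
step 0: pivot -3 → sign −
step 1: pivot 4/3 → sign +
step 2: row/col 2 already zero → sign 0
signature = (1, 1, 1)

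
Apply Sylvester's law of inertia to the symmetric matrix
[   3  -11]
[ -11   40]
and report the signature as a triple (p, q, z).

Answer: (1, 1, 0)

Derivation:
step 0: pivot 3 → sign +
step 1: pivot -1/3 → sign −
signature = (1, 1, 0)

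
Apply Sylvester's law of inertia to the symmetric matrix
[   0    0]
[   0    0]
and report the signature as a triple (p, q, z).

Answer: (0, 0, 2)

Derivation:
step 0: row/col 0 already zero → sign 0
step 1: row/col 1 already zero → sign 0
signature = (0, 0, 2)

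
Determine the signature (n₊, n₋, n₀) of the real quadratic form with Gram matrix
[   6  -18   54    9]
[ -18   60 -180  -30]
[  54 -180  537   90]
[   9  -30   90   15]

step 0: pivot 6 → sign +
step 1: pivot 6 → sign +
step 2: pivot -3 → sign −
step 3: row/col 3 already zero → sign 0
signature = (2, 1, 1)

Answer: (2, 1, 1)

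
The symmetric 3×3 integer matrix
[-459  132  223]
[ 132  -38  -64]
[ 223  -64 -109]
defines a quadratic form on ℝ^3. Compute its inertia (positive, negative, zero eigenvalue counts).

step 0: pivot -459 → sign −
step 1: pivot -2/51 → sign −
step 2: pivot -2/9 → sign −
signature = (0, 3, 0)

Answer: (0, 3, 0)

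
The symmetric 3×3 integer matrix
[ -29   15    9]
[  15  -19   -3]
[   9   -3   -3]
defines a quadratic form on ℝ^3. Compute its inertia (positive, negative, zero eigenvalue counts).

Answer: (1, 2, 0)

Derivation:
step 0: pivot -29 → sign −
step 1: pivot -326/29 → sign −
step 2: pivot 6/163 → sign +
signature = (1, 2, 0)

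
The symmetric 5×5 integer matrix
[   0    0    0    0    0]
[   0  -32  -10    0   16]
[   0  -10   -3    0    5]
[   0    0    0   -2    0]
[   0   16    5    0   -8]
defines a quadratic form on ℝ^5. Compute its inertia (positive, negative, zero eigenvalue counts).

step 0: pivot -32 → sign −
step 1: pivot 1/8 → sign +
step 2: pivot -2 → sign −
step 3: row/col 3 already zero → sign 0
step 4: row/col 4 already zero → sign 0
signature = (1, 2, 2)

Answer: (1, 2, 2)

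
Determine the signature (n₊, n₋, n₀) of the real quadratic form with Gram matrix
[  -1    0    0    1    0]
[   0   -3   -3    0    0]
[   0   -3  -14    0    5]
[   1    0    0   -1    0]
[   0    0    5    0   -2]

step 0: pivot -1 → sign −
step 1: pivot -3 → sign −
step 2: pivot -11 → sign −
step 3: pivot 3/11 → sign +
step 4: row/col 4 already zero → sign 0
signature = (1, 3, 1)

Answer: (1, 3, 1)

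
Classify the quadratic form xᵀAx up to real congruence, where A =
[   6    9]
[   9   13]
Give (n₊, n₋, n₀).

Answer: (1, 1, 0)

Derivation:
step 0: pivot 6 → sign +
step 1: pivot -1/2 → sign −
signature = (1, 1, 0)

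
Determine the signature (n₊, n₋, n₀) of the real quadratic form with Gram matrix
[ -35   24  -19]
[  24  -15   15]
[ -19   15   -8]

Answer: (1, 2, 0)

Derivation:
step 0: pivot -35 → sign −
step 1: pivot 51/35 → sign +
step 2: pivot -6/17 → sign −
signature = (1, 2, 0)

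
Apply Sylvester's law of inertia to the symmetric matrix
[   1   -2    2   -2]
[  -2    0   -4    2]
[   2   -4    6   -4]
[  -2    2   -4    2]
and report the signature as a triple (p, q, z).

step 0: pivot 1 → sign +
step 1: pivot -4 → sign −
step 2: pivot 2 → sign +
step 3: pivot -1 → sign −
signature = (2, 2, 0)

Answer: (2, 2, 0)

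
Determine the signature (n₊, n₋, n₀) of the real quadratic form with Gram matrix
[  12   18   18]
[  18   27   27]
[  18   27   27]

step 0: pivot 12 → sign +
step 1: row/col 1 already zero → sign 0
step 2: row/col 2 already zero → sign 0
signature = (1, 0, 2)

Answer: (1, 0, 2)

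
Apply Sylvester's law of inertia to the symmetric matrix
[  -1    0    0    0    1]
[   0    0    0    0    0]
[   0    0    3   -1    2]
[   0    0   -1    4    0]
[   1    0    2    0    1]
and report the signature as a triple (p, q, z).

step 0: pivot -1 → sign −
step 1: pivot 3 → sign +
step 2: pivot 11/3 → sign +
step 3: pivot 6/11 → sign +
step 4: row/col 4 already zero → sign 0
signature = (3, 1, 1)

Answer: (3, 1, 1)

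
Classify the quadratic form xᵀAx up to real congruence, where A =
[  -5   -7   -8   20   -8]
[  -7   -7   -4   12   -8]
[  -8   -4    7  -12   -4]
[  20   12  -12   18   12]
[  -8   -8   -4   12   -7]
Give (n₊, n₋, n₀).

Answer: (4, 1, 0)

Derivation:
step 0: pivot -5 → sign −
step 1: pivot 14/5 → sign +
step 2: pivot 9/7 → sign +
step 3: pivot 2/9 → sign +
step 4: pivot 1 → sign +
signature = (4, 1, 0)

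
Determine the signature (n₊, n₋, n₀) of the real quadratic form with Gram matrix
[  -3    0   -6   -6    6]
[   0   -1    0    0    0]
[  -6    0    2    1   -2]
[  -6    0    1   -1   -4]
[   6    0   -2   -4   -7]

step 0: pivot -3 → sign −
step 1: pivot -1 → sign −
step 2: pivot 14 → sign +
step 3: pivot -15/14 → sign −
step 4: pivot -3/5 → sign −
signature = (1, 4, 0)

Answer: (1, 4, 0)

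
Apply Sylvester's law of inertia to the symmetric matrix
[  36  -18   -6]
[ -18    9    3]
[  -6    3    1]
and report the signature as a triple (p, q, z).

step 0: pivot 36 → sign +
step 1: row/col 1 already zero → sign 0
step 2: row/col 2 already zero → sign 0
signature = (1, 0, 2)

Answer: (1, 0, 2)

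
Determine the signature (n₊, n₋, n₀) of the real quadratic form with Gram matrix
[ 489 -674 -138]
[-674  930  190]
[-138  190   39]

step 0: pivot 489 → sign +
step 1: pivot 494/489 → sign +
step 2: pivot 3/247 → sign +
signature = (3, 0, 0)

Answer: (3, 0, 0)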